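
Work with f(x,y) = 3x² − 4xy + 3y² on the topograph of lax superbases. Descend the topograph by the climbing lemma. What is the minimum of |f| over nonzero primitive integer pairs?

translate: b→2 (≡-4 mod 6), so (3,-4,3)→(3,2,2)
flip: (3,2,2)→(2,-2,3)
translate: b→2 (≡-2 mod 4), so (2,-2,3)→(2,2,3)
reduced (well bottom): (2,2,3) with a≤c, −a<b≤a
well minimum = a = 2

2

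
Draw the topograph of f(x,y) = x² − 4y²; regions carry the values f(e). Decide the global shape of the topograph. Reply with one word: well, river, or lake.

D = b²−4ac = 0² − 4·1·(-4) = 16
D = 4² is a perfect square ⇒ form factors over ℤ ⇒ lakes

lake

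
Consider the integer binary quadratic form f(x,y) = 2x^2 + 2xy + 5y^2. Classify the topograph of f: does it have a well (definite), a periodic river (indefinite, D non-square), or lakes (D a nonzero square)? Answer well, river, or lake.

D = b²−4ac = 2² − 4·2·5 = -36
D < 0 ⇒ definite ⇒ every region one sign ⇒ single well

well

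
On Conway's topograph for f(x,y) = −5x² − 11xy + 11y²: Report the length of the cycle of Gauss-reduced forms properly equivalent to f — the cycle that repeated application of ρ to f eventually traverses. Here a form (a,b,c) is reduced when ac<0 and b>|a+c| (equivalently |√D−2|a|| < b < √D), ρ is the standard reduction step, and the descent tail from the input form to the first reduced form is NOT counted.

D = 341, ⌊√D⌋ = 18
descent: ρ → (11,11,-5)  [lands on river]
river: ρ → (-5,9,13)
river: ρ → (13,17,-1)
river: ρ → (-1,17,13)
river: ρ → (13,9,-5)
river: ρ → (-5,11,11)
ρ-cycle length = 6 (tail of 1 descent step not counted)

6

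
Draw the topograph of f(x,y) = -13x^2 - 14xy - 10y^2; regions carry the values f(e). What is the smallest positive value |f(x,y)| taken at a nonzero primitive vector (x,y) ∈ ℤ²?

translate: b→-12 (≡14 mod 26), so (13,14,10)→(13,-12,9)
flip: (13,-12,9)→(9,12,13)
translate: b→-6 (≡12 mod 18), so (9,12,13)→(9,-6,10)
reduced (well bottom): (9,-6,10) with a≤c, −a<b≤a
well minimum |f| = |-9| = 9 (negative-definite)

9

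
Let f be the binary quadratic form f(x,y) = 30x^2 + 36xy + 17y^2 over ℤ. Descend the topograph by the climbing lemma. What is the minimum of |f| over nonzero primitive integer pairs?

translate: b→-24 (≡36 mod 60), so (30,36,17)→(30,-24,11)
flip: (30,-24,11)→(11,24,30)
translate: b→2 (≡24 mod 22), so (11,24,30)→(11,2,17)
reduced (well bottom): (11,2,17) with a≤c, −a<b≤a
well minimum = a = 11

11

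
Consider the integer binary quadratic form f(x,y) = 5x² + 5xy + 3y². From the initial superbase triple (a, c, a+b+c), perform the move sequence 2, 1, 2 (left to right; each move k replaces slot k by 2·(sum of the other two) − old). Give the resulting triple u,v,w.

start (5,3,13) = (f(1,0),f(0,1),f(1,1))
replace slot 2: 2·(5+13) − 3 = 33 → (5,33,13)
replace slot 1: 2·(33+13) − 5 = 87 → (87,33,13)
replace slot 2: 2·(87+13) − 33 = 167 → (87,167,13)

87,167,13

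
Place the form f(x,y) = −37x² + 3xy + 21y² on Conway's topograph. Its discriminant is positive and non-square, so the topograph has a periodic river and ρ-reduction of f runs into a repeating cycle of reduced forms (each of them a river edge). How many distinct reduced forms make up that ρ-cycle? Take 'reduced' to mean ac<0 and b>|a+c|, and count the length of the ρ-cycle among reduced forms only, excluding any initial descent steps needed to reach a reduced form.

D = 3117, ⌊√D⌋ = 55
descent: ρ → (21,39,-19)  [lands on river]
river: ρ → (-19,37,23)
river: ρ → (23,55,-1)
river: ρ → (-1,55,23)
river: ρ → (23,37,-19)
river: ρ → (-19,39,21)
river: ρ → (21,45,-13)
river: ρ → (-13,33,39)
river: ρ → (39,45,-7)
river: ρ → (-7,53,11)
river: ρ → (11,35,-43)
river: ρ → (-43,51,3)
river: ρ → (3,51,-43)
river: ρ → (-43,35,11)
river: ρ → (11,53,-7)
river: ρ → (-7,45,39)
river: ρ → (39,33,-13)
river: ρ → (-13,45,21)
ρ-cycle length = 18 (tail of 1 descent step not counted)

18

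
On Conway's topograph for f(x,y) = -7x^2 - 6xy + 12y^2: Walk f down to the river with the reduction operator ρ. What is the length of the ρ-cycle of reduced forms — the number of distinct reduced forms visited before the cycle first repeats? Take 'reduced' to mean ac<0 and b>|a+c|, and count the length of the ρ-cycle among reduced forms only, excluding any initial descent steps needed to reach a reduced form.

D = 372, ⌊√D⌋ = 19
descent: ρ → (12,6,-7)  [lands on river]
river: ρ → (-7,8,11)
river: ρ → (11,14,-4)
river: ρ → (-4,18,3)
river: ρ → (3,18,-4)
river: ρ → (-4,14,11)
river: ρ → (11,8,-7)
river: ρ → (-7,6,12)
river: ρ → (12,18,-1)
river: ρ → (-1,18,12)
ρ-cycle length = 10 (tail of 1 descent step not counted)

10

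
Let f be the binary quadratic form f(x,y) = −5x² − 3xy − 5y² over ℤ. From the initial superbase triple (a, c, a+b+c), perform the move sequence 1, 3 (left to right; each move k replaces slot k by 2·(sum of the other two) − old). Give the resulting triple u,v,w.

start (-5,-5,-13) = (f(1,0),f(0,1),f(1,1))
replace slot 1: 2·((-5)+(-13)) − (-5) = -31 → (-31,-5,-13)
replace slot 3: 2·((-31)+(-5)) − (-13) = -59 → (-31,-5,-59)

-31,-5,-59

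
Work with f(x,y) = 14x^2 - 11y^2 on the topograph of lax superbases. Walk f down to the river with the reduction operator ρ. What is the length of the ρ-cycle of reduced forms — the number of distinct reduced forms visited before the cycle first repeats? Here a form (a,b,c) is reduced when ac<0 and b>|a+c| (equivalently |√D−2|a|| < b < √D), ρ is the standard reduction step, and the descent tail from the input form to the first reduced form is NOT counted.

D = 616, ⌊√D⌋ = 24
descent: ρ → (-11,22,3)  [lands on river]
river: ρ → (3,20,-18)
river: ρ → (-18,16,5)
river: ρ → (5,24,-2)
river: ρ → (-2,24,5)
river: ρ → (5,16,-18)
river: ρ → (-18,20,3)
river: ρ → (3,22,-11)
ρ-cycle length = 8 (tail of 1 descent step not counted)

8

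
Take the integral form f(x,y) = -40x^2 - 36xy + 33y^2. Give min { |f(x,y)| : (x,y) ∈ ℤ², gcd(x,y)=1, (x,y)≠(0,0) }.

descent: ρ → (33,36,-40)  [lands on river]
river: ρ → (-40,44,29)
river: ρ → (29,72,-12)
river: ρ → (-12,72,29)
river: ρ → (29,44,-40)
river: ρ → (-40,36,33)
river: ρ → (33,30,-43)
river: ρ → (-43,56,20)
river: ρ → (20,64,-31)
river: ρ → (-31,60,24)
river: ρ → (24,36,-55)
river: ρ → (-55,74,5)
river: ρ → (5,76,-40)
river: ρ → (-40,4,41)
river: ρ → (41,78,-3)
river: ρ → (-3,78,41)
river: ρ → (41,4,-40)
river: ρ → (-40,76,5)
river: ρ → (5,74,-55)
river: ρ → (-55,36,24)
river: ρ → (24,60,-31)
river: ρ → (-31,64,20)
river: ρ → (20,56,-43)
river: ρ → (-43,30,33)
closes: descent 1, river 24
min |a| on river = 3

3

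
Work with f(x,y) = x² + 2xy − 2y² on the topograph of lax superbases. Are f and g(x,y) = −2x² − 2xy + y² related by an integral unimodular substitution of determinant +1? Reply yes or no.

D₁ = 12, D₂ = 12
river cycle of f (length 2): (-2, 2, 1), (1, 2, -2)
river cycle of g (length 2): (1, 2, -2), (-2, 2, 1)
cycles coincide ⇒ equivalent

yes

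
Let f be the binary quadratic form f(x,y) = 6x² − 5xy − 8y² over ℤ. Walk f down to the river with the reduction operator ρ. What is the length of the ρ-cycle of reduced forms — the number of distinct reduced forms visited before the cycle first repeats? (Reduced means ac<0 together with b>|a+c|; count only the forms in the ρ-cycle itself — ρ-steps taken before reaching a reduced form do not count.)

D = 217, ⌊√D⌋ = 14
descent: ρ → (-8,5,6)  [lands on river]
river: ρ → (6,7,-7)
river: ρ → (-7,7,6)
river: ρ → (6,5,-8)
river: ρ → (-8,11,3)
river: ρ → (3,13,-4)
river: ρ → (-4,11,6)
river: ρ → (6,13,-2)
river: ρ → (-2,11,12)
river: ρ → (12,13,-1)
river: ρ → (-1,13,12)
river: ρ → (12,11,-2)
river: ρ → (-2,13,6)
river: ρ → (6,11,-4)
river: ρ → (-4,13,3)
river: ρ → (3,11,-8)
ρ-cycle length = 16 (tail of 1 descent step not counted)

16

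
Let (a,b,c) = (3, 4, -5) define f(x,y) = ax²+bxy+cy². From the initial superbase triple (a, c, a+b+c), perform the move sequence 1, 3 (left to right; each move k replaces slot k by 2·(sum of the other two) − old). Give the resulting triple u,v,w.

start (3,-5,2) = (f(1,0),f(0,1),f(1,1))
replace slot 1: 2·((-5)+2) − 3 = -9 → (-9,-5,2)
replace slot 3: 2·((-9)+(-5)) − 2 = -30 → (-9,-5,-30)

-9,-5,-30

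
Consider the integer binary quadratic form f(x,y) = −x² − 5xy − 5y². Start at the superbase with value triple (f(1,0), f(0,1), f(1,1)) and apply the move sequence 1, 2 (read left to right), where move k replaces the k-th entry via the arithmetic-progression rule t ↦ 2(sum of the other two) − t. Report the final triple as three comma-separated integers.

start (-1,-5,-11) = (f(1,0),f(0,1),f(1,1))
replace slot 1: 2·((-5)+(-11)) − (-1) = -31 → (-31,-5,-11)
replace slot 2: 2·((-31)+(-11)) − (-5) = -79 → (-31,-79,-11)

-31,-79,-11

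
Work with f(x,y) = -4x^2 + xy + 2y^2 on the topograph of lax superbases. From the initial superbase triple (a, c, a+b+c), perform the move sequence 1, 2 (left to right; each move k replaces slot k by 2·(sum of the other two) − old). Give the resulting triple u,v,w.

start (-4,2,-1) = (f(1,0),f(0,1),f(1,1))
replace slot 1: 2·(2+(-1)) − (-4) = 6 → (6,2,-1)
replace slot 2: 2·(6+(-1)) − 2 = 8 → (6,8,-1)

6,8,-1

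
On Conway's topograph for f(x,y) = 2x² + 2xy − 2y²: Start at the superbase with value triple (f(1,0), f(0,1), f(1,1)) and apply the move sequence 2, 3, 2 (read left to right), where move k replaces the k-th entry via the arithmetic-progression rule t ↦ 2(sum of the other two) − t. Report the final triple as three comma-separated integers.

start (2,-2,2) = (f(1,0),f(0,1),f(1,1))
replace slot 2: 2·(2+2) − (-2) = 10 → (2,10,2)
replace slot 3: 2·(2+10) − 2 = 22 → (2,10,22)
replace slot 2: 2·(2+22) − 10 = 38 → (2,38,22)

2,38,22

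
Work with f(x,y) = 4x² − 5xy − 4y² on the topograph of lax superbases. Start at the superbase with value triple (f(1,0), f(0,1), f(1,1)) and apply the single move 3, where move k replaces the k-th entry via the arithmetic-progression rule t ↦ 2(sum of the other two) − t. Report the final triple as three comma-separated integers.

start (4,-4,-5) = (f(1,0),f(0,1),f(1,1))
replace slot 3: 2·(4+(-4)) − (-5) = 5 → (4,-4,5)

4,-4,5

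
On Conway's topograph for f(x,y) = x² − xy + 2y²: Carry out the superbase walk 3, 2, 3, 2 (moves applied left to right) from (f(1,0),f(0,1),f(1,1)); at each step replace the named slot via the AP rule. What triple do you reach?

start (1,2,2) = (f(1,0),f(0,1),f(1,1))
replace slot 3: 2·(1+2) − 2 = 4 → (1,2,4)
replace slot 2: 2·(1+4) − 2 = 8 → (1,8,4)
replace slot 3: 2·(1+8) − 4 = 14 → (1,8,14)
replace slot 2: 2·(1+14) − 8 = 22 → (1,22,14)

1,22,14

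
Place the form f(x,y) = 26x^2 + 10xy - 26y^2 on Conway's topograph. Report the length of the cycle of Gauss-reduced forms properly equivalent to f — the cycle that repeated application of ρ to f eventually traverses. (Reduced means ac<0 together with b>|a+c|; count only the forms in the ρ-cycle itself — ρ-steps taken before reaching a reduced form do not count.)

D = 2804, ⌊√D⌋ = 52
river: ρ → (-26,42,10)
river: ρ → (10,38,-34)
river: ρ → (-34,30,14)
river: ρ → (14,26,-38)
river: ρ → (-38,50,2)
river: ρ → (2,50,-38)
river: ρ → (-38,26,14)
river: ρ → (14,30,-34)
river: ρ → (-34,38,10)
river: ρ → (10,42,-26)
river: ρ → (-26,10,26)
river: ρ → (26,42,-10)
river: ρ → (-10,38,34)
river: ρ → (34,30,-14)
river: ρ → (-14,26,38)
river: ρ → (38,50,-2)
river: ρ → (-2,50,38)
river: ρ → (38,26,-14)
river: ρ → (-14,30,34)
river: ρ → (34,38,-10)
river: ρ → (-10,42,26)
river: ρ → (26,10,-26)
ρ-cycle length = 22 (tail of 0 descent steps not counted)

22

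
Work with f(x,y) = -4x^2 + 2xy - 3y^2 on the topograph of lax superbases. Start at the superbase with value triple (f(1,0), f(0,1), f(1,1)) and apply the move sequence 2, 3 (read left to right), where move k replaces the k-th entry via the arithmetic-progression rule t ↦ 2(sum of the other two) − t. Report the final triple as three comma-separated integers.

start (-4,-3,-5) = (f(1,0),f(0,1),f(1,1))
replace slot 2: 2·((-4)+(-5)) − (-3) = -15 → (-4,-15,-5)
replace slot 3: 2·((-4)+(-15)) − (-5) = -33 → (-4,-15,-33)

-4,-15,-33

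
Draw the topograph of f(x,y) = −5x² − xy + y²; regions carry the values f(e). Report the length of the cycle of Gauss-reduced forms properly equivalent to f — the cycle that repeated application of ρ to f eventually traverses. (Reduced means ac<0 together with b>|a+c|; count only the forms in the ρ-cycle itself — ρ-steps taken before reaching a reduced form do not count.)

D = 21, ⌊√D⌋ = 4
descent: ρ → (1,3,-3)  [lands on river]
river: ρ → (-3,3,1)
ρ-cycle length = 2 (tail of 1 descent step not counted)

2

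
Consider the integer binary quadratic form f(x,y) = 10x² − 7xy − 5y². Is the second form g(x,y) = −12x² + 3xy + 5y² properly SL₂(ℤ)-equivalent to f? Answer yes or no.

D₁ = 249, D₂ = 249
river cycle of f (length 16): (-5, 7, 10), (10, 13, -2), (-2, 15, 3), (3, 15, -2), (-2, 13, 10), (10, 7, -5), (-5, 13, 4), (4, 11, -8), (-8, 5, 7), (7, 9, -6), … (6 more)
river cycle of g (length 16): (5, 7, -10), (-10, 13, 2), (2, 15, -3), (-3, 15, 2), (2, 13, -10), (-10, 7, 5), (5, 13, -4), (-4, 11, 8), (8, 5, -7), (-7, 9, 6), … (6 more)
cycles differ ⇒ inequivalent

no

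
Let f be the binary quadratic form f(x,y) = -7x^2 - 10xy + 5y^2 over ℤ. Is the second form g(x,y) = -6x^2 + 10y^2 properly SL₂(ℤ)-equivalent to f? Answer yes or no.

D₁ = 240, D₂ = 240
river cycle of f (length 6): (5, 10, -7), (-7, 4, 8), (8, 12, -3), (-3, 12, 8), (8, 4, -7), (-7, 10, 5)
river cycle of g (length 2): (-6, 12, 4), (4, 12, -6)
cycles differ ⇒ inequivalent

no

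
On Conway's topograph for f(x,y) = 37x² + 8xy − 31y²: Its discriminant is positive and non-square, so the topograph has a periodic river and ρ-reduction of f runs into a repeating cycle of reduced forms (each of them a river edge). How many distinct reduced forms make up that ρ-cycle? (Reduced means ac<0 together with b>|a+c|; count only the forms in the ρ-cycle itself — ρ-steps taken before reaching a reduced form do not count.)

D = 4652, ⌊√D⌋ = 68
river: ρ → (-31,54,14)
river: ρ → (14,58,-23)
river: ρ → (-23,34,38)
river: ρ → (38,42,-19)
river: ρ → (-19,34,46)
river: ρ → (46,58,-7)
river: ρ → (-7,68,1)
river: ρ → (1,68,-7)
river: ρ → (-7,58,46)
river: ρ → (46,34,-19)
river: ρ → (-19,42,38)
river: ρ → (38,34,-23)
river: ρ → (-23,58,14)
river: ρ → (14,54,-31)
river: ρ → (-31,8,37)
river: ρ → (37,66,-2)
river: ρ → (-2,66,37)
river: ρ → (37,8,-31)
ρ-cycle length = 18 (tail of 0 descent steps not counted)

18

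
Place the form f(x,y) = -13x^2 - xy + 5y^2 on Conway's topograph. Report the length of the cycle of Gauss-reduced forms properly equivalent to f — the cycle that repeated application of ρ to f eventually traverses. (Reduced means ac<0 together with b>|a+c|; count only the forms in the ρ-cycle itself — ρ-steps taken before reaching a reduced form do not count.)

D = 261, ⌊√D⌋ = 16
descent: ρ → (5,11,-7)  [lands on river]
river: ρ → (-7,3,9)
river: ρ → (9,15,-1)
river: ρ → (-1,15,9)
river: ρ → (9,3,-7)
river: ρ → (-7,11,5)
river: ρ → (5,9,-9)
river: ρ → (-9,9,5)
ρ-cycle length = 8 (tail of 1 descent step not counted)

8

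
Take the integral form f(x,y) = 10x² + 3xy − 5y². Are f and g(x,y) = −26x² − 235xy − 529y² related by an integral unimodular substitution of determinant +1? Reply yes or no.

D₁ = 209, D₂ = 209
river cycle of f (length 12): (-5, 7, 8), (8, 9, -4), (-4, 7, 10), (10, 13, -1), (-1, 13, 10), (10, 7, -4), (-4, 9, 8), (8, 7, -5), (-5, 13, 2), (2, 11, -11), … (2 more)
river cycle of g (length 12): (-4, 7, 10), (10, 13, -1), (-1, 13, 10), (10, 7, -4), (-4, 9, 8), (8, 7, -5), (-5, 13, 2), (2, 11, -11), (-11, 11, 2), (2, 13, -5), … (2 more)
cycles coincide ⇒ equivalent

yes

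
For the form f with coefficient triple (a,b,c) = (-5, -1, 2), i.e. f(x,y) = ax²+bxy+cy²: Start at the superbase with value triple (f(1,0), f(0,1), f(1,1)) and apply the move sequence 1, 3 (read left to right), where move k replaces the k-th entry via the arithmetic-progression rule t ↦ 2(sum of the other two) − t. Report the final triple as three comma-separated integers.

start (-5,2,-4) = (f(1,0),f(0,1),f(1,1))
replace slot 1: 2·(2+(-4)) − (-5) = 1 → (1,2,-4)
replace slot 3: 2·(1+2) − (-4) = 10 → (1,2,10)

1,2,10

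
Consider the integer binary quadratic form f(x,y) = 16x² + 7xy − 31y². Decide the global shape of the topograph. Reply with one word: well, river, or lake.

D = b²−4ac = 7² − 4·16·(-31) = 2033
D > 0 non-square ⇒ indefinite ⇒ periodic river

river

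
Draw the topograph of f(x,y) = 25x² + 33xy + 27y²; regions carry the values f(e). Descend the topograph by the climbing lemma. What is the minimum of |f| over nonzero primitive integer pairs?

translate: b→-17 (≡33 mod 50), so (25,33,27)→(25,-17,19)
flip: (25,-17,19)→(19,17,25)
reduced (well bottom): (19,17,25) with a≤c, −a<b≤a
well minimum = a = 19

19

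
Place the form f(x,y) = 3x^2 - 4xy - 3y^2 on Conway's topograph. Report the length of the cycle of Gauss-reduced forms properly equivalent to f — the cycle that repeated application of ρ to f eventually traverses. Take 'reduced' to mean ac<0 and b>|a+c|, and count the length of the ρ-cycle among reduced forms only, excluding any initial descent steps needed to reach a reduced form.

D = 52, ⌊√D⌋ = 7
descent: ρ → (-3,4,3)  [lands on river]
river: ρ → (3,2,-4)
river: ρ → (-4,6,1)
river: ρ → (1,6,-4)
river: ρ → (-4,2,3)
river: ρ → (3,4,-3)
river: ρ → (-3,2,4)
river: ρ → (4,6,-1)
river: ρ → (-1,6,4)
river: ρ → (4,2,-3)
ρ-cycle length = 10 (tail of 1 descent step not counted)

10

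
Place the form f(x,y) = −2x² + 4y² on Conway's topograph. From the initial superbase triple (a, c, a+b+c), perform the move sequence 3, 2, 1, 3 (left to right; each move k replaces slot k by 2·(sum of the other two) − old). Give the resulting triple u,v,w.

start (-2,4,2) = (f(1,0),f(0,1),f(1,1))
replace slot 3: 2·((-2)+4) − 2 = 2 → (-2,4,2)
replace slot 2: 2·((-2)+2) − 4 = -4 → (-2,-4,2)
replace slot 1: 2·((-4)+2) − (-2) = -2 → (-2,-4,2)
replace slot 3: 2·((-2)+(-4)) − 2 = -14 → (-2,-4,-14)

-2,-4,-14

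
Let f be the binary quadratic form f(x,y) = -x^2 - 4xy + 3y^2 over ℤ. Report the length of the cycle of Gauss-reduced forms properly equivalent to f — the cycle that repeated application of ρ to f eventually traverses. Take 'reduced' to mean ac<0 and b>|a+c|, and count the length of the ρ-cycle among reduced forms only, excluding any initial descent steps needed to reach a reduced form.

D = 28, ⌊√D⌋ = 5
descent: ρ → (3,4,-1)  [lands on river]
river: ρ → (-1,4,3)
river: ρ → (3,2,-2)
river: ρ → (-2,2,3)
ρ-cycle length = 4 (tail of 1 descent step not counted)

4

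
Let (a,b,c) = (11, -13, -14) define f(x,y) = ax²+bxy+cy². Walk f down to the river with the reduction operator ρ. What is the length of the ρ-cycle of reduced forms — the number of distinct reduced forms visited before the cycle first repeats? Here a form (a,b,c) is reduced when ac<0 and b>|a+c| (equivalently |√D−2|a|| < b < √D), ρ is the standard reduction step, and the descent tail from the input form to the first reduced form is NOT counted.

D = 785, ⌊√D⌋ = 28
descent: ρ → (-14,13,11)  [lands on river]
river: ρ → (11,9,-16)
river: ρ → (-16,23,4)
river: ρ → (4,25,-10)
river: ρ → (-10,15,14)
river: ρ → (14,13,-11)
river: ρ → (-11,9,16)
river: ρ → (16,23,-4)
river: ρ → (-4,25,10)
river: ρ → (10,15,-14)
ρ-cycle length = 10 (tail of 1 descent step not counted)

10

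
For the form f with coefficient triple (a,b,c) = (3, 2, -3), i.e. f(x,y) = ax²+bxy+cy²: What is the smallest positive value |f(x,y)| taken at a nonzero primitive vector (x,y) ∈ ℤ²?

river: ρ → (-3,4,2)
river: ρ → (2,4,-3)
river: ρ → (-3,2,3)
river: ρ → (3,4,-2)
river: ρ → (-2,4,3)
river: ρ → (3,2,-3)
closes: descent 0, river 6
min |a| on river = 2

2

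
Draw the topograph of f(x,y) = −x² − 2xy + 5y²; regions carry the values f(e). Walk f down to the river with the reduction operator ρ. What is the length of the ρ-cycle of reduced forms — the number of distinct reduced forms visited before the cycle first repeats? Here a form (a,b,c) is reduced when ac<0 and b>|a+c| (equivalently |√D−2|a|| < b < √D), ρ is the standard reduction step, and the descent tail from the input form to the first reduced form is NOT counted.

D = 24, ⌊√D⌋ = 4
descent: ρ → (5,2,-1)
descent: ρ → (-1,4,2)  [lands on river]
river: ρ → (2,4,-1)
ρ-cycle length = 2 (tail of 2 descent steps not counted)

2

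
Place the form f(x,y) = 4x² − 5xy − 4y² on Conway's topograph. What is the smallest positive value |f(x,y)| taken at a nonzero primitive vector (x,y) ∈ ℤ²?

descent: ρ → (-4,5,4)  [lands on river]
river: ρ → (4,3,-5)
river: ρ → (-5,7,2)
river: ρ → (2,9,-1)
river: ρ → (-1,9,2)
river: ρ → (2,7,-5)
river: ρ → (-5,3,4)
river: ρ → (4,5,-4)
river: ρ → (-4,3,5)
river: ρ → (5,7,-2)
river: ρ → (-2,9,1)
river: ρ → (1,9,-2)
river: ρ → (-2,7,5)
river: ρ → (5,3,-4)
closes: descent 1, river 14
min |a| on river = 1

1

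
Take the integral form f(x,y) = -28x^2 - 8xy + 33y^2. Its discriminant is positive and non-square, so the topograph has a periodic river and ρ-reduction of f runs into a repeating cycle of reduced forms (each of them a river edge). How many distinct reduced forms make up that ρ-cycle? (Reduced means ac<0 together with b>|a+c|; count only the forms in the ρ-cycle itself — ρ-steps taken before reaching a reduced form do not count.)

D = 3760, ⌊√D⌋ = 61
descent: ρ → (33,8,-28)  [lands on river]
river: ρ → (-28,48,13)
river: ρ → (13,56,-12)
river: ρ → (-12,40,45)
river: ρ → (45,50,-7)
river: ρ → (-7,48,52)
river: ρ → (52,56,-3)
river: ρ → (-3,58,33)
ρ-cycle length = 8 (tail of 1 descent step not counted)

8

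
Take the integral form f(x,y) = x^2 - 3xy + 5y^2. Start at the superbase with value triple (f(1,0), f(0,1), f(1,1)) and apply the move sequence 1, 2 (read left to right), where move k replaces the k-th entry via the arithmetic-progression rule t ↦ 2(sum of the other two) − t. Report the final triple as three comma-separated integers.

start (1,5,3) = (f(1,0),f(0,1),f(1,1))
replace slot 1: 2·(5+3) − 1 = 15 → (15,5,3)
replace slot 2: 2·(15+3) − 5 = 31 → (15,31,3)

15,31,3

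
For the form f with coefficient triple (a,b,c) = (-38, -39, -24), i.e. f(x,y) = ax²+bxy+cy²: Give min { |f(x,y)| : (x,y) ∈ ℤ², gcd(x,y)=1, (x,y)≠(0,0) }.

translate: b→-37 (≡39 mod 76), so (38,39,24)→(38,-37,23)
flip: (38,-37,23)→(23,37,38)
translate: b→-9 (≡37 mod 46), so (23,37,38)→(23,-9,24)
reduced (well bottom): (23,-9,24) with a≤c, −a<b≤a
well minimum |f| = |-23| = 23 (negative-definite)

23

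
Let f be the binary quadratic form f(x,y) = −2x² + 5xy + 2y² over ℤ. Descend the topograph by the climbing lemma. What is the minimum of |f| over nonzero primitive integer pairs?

river: ρ → (2,3,-4)
river: ρ → (-4,5,1)
river: ρ → (1,5,-4)
river: ρ → (-4,3,2)
river: ρ → (2,5,-2)
river: ρ → (-2,3,4)
river: ρ → (4,5,-1)
river: ρ → (-1,5,4)
river: ρ → (4,3,-2)
river: ρ → (-2,5,2)
closes: descent 0, river 10
min |a| on river = 1

1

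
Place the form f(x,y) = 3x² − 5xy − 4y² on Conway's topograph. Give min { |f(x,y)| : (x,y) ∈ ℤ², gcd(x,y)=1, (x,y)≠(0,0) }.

descent: ρ → (-4,5,3)  [lands on river]
river: ρ → (3,7,-2)
river: ρ → (-2,5,6)
river: ρ → (6,7,-1)
river: ρ → (-1,7,6)
river: ρ → (6,5,-2)
river: ρ → (-2,7,3)
river: ρ → (3,5,-4)
river: ρ → (-4,3,4)
river: ρ → (4,5,-3)
river: ρ → (-3,7,2)
river: ρ → (2,5,-6)
river: ρ → (-6,7,1)
river: ρ → (1,7,-6)
river: ρ → (-6,5,2)
river: ρ → (2,7,-3)
river: ρ → (-3,5,4)
river: ρ → (4,3,-4)
closes: descent 1, river 18
min |a| on river = 1

1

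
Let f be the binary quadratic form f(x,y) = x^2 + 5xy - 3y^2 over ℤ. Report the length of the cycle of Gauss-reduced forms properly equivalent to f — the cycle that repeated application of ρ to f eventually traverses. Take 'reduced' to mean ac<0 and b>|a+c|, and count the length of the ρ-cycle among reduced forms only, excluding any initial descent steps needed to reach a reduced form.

D = 37, ⌊√D⌋ = 6
river: ρ → (-3,1,3)
river: ρ → (3,5,-1)
river: ρ → (-1,5,3)
river: ρ → (3,1,-3)
river: ρ → (-3,5,1)
river: ρ → (1,5,-3)
ρ-cycle length = 6 (tail of 0 descent steps not counted)

6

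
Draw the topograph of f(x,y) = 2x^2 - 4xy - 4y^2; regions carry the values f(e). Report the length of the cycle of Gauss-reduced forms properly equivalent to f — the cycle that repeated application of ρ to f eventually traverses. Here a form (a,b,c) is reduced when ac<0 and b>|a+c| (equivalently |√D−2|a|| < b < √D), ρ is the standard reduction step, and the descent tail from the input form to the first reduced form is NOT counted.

D = 48, ⌊√D⌋ = 6
descent: ρ → (-4,4,2)  [lands on river]
river: ρ → (2,4,-4)
ρ-cycle length = 2 (tail of 1 descent step not counted)

2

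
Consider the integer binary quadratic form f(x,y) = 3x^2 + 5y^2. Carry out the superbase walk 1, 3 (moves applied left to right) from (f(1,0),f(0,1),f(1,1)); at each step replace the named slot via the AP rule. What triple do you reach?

start (3,5,8) = (f(1,0),f(0,1),f(1,1))
replace slot 1: 2·(5+8) − 3 = 23 → (23,5,8)
replace slot 3: 2·(23+5) − 8 = 48 → (23,5,48)

23,5,48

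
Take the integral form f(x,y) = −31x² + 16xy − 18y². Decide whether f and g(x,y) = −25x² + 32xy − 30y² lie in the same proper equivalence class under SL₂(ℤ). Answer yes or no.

D₁ = -1976, D₂ = -1976
f is negative-definite; reduce −f:
−f: flip: (31,-16,18)→(18,16,31)
−f: reduced (well bottom): (18,16,31) with a≤c, −a<b≤a
flip sign back: reduced form of f is (-18,-16,-31)
g is negative-definite; reduce −g:
−g: translate: b→18 (≡-32 mod 50), so (25,-32,30)→(25,18,23)
−g: flip: (25,18,23)→(23,-18,25)
−g: reduced (well bottom): (23,-18,25) with a≤c, −a<b≤a
flip sign back: reduced form of g is (-23,18,-25)
reduced forms (-18, -16, -31) vs (-23, 18, -25) ⇒ inequivalent

no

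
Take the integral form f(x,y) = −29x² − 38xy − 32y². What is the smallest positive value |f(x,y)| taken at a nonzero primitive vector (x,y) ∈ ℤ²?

translate: b→-20 (≡38 mod 58), so (29,38,32)→(29,-20,23)
flip: (29,-20,23)→(23,20,29)
reduced (well bottom): (23,20,29) with a≤c, −a<b≤a
well minimum |f| = |-23| = 23 (negative-definite)

23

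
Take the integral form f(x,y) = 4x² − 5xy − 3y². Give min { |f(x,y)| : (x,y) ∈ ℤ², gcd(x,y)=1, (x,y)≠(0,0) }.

descent: ρ → (-3,5,4)  [lands on river]
river: ρ → (4,3,-4)
river: ρ → (-4,5,3)
river: ρ → (3,7,-2)
river: ρ → (-2,5,6)
river: ρ → (6,7,-1)
river: ρ → (-1,7,6)
river: ρ → (6,5,-2)
river: ρ → (-2,7,3)
river: ρ → (3,5,-4)
river: ρ → (-4,3,4)
river: ρ → (4,5,-3)
river: ρ → (-3,7,2)
river: ρ → (2,5,-6)
river: ρ → (-6,7,1)
river: ρ → (1,7,-6)
river: ρ → (-6,5,2)
river: ρ → (2,7,-3)
closes: descent 1, river 18
min |a| on river = 1

1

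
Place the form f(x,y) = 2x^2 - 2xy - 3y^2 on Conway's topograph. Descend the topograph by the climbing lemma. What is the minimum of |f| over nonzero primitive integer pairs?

descent: ρ → (-3,2,2)  [lands on river]
river: ρ → (2,2,-3)
river: ρ → (-3,4,1)
river: ρ → (1,4,-3)
closes: descent 1, river 4
min |a| on river = 1

1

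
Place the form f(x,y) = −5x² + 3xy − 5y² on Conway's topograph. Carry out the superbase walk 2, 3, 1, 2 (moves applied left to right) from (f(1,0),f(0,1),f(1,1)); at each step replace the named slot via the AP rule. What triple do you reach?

start (-5,-5,-7) = (f(1,0),f(0,1),f(1,1))
replace slot 2: 2·((-5)+(-7)) − (-5) = -19 → (-5,-19,-7)
replace slot 3: 2·((-5)+(-19)) − (-7) = -41 → (-5,-19,-41)
replace slot 1: 2·((-19)+(-41)) − (-5) = -115 → (-115,-19,-41)
replace slot 2: 2·((-115)+(-41)) − (-19) = -293 → (-115,-293,-41)

-115,-293,-41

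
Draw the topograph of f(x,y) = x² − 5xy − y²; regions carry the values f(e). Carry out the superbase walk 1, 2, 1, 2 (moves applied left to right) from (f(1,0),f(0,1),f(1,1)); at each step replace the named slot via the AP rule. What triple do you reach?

start (1,-1,-5) = (f(1,0),f(0,1),f(1,1))
replace slot 1: 2·((-1)+(-5)) − 1 = -13 → (-13,-1,-5)
replace slot 2: 2·((-13)+(-5)) − (-1) = -35 → (-13,-35,-5)
replace slot 1: 2·((-35)+(-5)) − (-13) = -67 → (-67,-35,-5)
replace slot 2: 2·((-67)+(-5)) − (-35) = -109 → (-67,-109,-5)

-67,-109,-5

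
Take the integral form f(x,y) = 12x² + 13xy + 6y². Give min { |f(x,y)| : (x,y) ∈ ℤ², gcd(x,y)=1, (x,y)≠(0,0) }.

translate: b→-11 (≡13 mod 24), so (12,13,6)→(12,-11,5)
flip: (12,-11,5)→(5,11,12)
translate: b→1 (≡11 mod 10), so (5,11,12)→(5,1,6)
reduced (well bottom): (5,1,6) with a≤c, −a<b≤a
well minimum = a = 5

5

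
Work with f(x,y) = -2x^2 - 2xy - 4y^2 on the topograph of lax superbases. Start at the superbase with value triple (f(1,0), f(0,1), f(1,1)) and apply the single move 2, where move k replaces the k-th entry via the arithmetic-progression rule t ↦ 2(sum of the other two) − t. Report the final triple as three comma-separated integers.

start (-2,-4,-8) = (f(1,0),f(0,1),f(1,1))
replace slot 2: 2·((-2)+(-8)) − (-4) = -16 → (-2,-16,-8)

-2,-16,-8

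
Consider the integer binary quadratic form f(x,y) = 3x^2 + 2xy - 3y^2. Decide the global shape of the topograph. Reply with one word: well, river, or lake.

D = b²−4ac = 2² − 4·3·(-3) = 40
D > 0 non-square ⇒ indefinite ⇒ periodic river

river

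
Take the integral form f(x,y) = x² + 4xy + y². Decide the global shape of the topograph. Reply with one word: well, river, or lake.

D = b²−4ac = 4² − 4·1·1 = 12
D > 0 non-square ⇒ indefinite ⇒ periodic river

river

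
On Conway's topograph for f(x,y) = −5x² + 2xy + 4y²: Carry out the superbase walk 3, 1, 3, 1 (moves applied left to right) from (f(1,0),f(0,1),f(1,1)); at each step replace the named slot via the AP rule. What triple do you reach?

start (-5,4,1) = (f(1,0),f(0,1),f(1,1))
replace slot 3: 2·((-5)+4) − 1 = -3 → (-5,4,-3)
replace slot 1: 2·(4+(-3)) − (-5) = 7 → (7,4,-3)
replace slot 3: 2·(7+4) − (-3) = 25 → (7,4,25)
replace slot 1: 2·(4+25) − 7 = 51 → (51,4,25)

51,4,25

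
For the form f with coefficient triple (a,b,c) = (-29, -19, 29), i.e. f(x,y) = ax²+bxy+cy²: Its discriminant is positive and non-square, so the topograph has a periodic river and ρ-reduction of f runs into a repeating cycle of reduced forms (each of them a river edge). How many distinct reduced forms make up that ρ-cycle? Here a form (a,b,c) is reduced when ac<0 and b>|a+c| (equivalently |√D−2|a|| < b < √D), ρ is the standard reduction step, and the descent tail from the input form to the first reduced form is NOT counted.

D = 3725, ⌊√D⌋ = 61
descent: ρ → (29,19,-29)  [lands on river]
river: ρ → (-29,39,19)
river: ρ → (19,37,-31)
river: ρ → (-31,25,25)
river: ρ → (25,25,-31)
river: ρ → (-31,37,19)
river: ρ → (19,39,-29)
river: ρ → (-29,19,29)
river: ρ → (29,39,-19)
river: ρ → (-19,37,31)
river: ρ → (31,25,-25)
river: ρ → (-25,25,31)
river: ρ → (31,37,-19)
river: ρ → (-19,39,29)
ρ-cycle length = 14 (tail of 1 descent step not counted)

14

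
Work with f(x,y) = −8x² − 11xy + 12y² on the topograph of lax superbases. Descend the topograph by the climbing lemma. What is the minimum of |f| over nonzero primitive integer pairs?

descent: ρ → (12,11,-8)  [lands on river]
river: ρ → (-8,21,2)
river: ρ → (2,19,-18)
river: ρ → (-18,17,3)
river: ρ → (3,19,-12)
river: ρ → (-12,5,10)
river: ρ → (10,15,-7)
river: ρ → (-7,13,12)
closes: descent 1, river 8
min |a| on river = 2

2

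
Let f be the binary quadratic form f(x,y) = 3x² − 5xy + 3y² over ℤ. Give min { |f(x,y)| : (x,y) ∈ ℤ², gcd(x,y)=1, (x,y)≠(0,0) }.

translate: b→1 (≡-5 mod 6), so (3,-5,3)→(3,1,1)
flip: (3,1,1)→(1,-1,3)
translate: b→1 (≡-1 mod 2), so (1,-1,3)→(1,1,3)
reduced (well bottom): (1,1,3) with a≤c, −a<b≤a
well minimum = a = 1

1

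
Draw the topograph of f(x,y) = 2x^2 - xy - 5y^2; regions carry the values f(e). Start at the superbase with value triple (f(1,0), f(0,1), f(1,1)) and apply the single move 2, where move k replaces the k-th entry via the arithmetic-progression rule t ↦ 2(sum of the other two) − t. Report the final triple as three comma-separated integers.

start (2,-5,-4) = (f(1,0),f(0,1),f(1,1))
replace slot 2: 2·(2+(-4)) − (-5) = 1 → (2,1,-4)

2,1,-4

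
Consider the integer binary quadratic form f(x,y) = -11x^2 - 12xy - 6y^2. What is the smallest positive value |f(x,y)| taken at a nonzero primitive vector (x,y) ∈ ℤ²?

translate: b→-10 (≡12 mod 22), so (11,12,6)→(11,-10,5)
flip: (11,-10,5)→(5,10,11)
translate: b→0 (≡10 mod 10), so (5,10,11)→(5,0,6)
reduced (well bottom): (5,0,6) with a≤c, −a<b≤a
well minimum |f| = |-5| = 5 (negative-definite)

5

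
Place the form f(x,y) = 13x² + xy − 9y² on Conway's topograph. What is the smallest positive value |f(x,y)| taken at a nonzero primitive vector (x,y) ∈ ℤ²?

descent: ρ → (-9,17,5)  [lands on river]
river: ρ → (5,13,-15)
river: ρ → (-15,17,3)
river: ρ → (3,19,-9)
closes: descent 1, river 4
min |a| on river = 3

3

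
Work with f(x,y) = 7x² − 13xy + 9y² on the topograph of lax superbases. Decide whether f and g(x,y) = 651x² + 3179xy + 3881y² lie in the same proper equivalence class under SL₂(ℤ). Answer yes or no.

D₁ = -83, D₂ = -83
f: translate: b→1 (≡-13 mod 14), so (7,-13,9)→(7,1,3)
f: flip: (7,1,3)→(3,-1,7)
f: reduced (well bottom): (3,-1,7) with a≤c, −a<b≤a
g: translate: b→575 (≡3179 mod 1302), so (651,3179,3881)→(651,575,127)
g: flip: (651,575,127)→(127,-575,651)
g: translate: b→-67 (≡-575 mod 254), so (127,-575,651)→(127,-67,9)
g: flip: (127,-67,9)→(9,67,127)
g: translate: b→-5 (≡67 mod 18), so (9,67,127)→(9,-5,3)
g: flip: (9,-5,3)→(3,5,9)
g: translate: b→-1 (≡5 mod 6), so (3,5,9)→(3,-1,7)
g: reduced (well bottom): (3,-1,7) with a≤c, −a<b≤a
reduced forms (3, -1, 7) vs (3, -1, 7) ⇒ equivalent

yes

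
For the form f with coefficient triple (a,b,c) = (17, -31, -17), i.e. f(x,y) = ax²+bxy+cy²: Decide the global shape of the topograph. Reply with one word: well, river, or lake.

D = b²−4ac = (-31)² − 4·17·(-17) = 2117
D > 0 non-square ⇒ indefinite ⇒ periodic river

river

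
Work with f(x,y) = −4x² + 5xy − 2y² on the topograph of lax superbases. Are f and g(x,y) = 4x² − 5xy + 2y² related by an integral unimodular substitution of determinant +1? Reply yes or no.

D₁ = -7, D₂ = -7
f is negative-definite; reduce −f:
−f: translate: b→3 (≡-5 mod 8), so (4,-5,2)→(4,3,1)
−f: flip: (4,3,1)→(1,-3,4)
−f: translate: b→1 (≡-3 mod 2), so (1,-3,4)→(1,1,2)
−f: reduced (well bottom): (1,1,2) with a≤c, −a<b≤a
flip sign back: reduced form of f is (-1,-1,-2)
g: translate: b→3 (≡-5 mod 8), so (4,-5,2)→(4,3,1)
g: flip: (4,3,1)→(1,-3,4)
g: translate: b→1 (≡-3 mod 2), so (1,-3,4)→(1,1,2)
g: reduced (well bottom): (1,1,2) with a≤c, −a<b≤a
reduced forms (-1, -1, -2) vs (1, 1, 2) ⇒ inequivalent

no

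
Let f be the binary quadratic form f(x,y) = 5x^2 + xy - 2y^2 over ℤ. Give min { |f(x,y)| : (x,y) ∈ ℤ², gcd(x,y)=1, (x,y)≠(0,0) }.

descent: ρ → (-2,3,4)  [lands on river]
river: ρ → (4,5,-1)
river: ρ → (-1,5,4)
river: ρ → (4,3,-2)
river: ρ → (-2,5,2)
river: ρ → (2,3,-4)
river: ρ → (-4,5,1)
river: ρ → (1,5,-4)
river: ρ → (-4,3,2)
river: ρ → (2,5,-2)
closes: descent 1, river 10
min |a| on river = 1

1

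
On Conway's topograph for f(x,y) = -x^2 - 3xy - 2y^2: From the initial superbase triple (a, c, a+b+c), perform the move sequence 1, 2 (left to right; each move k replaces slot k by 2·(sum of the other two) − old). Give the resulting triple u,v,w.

start (-1,-2,-6) = (f(1,0),f(0,1),f(1,1))
replace slot 1: 2·((-2)+(-6)) − (-1) = -15 → (-15,-2,-6)
replace slot 2: 2·((-15)+(-6)) − (-2) = -40 → (-15,-40,-6)

-15,-40,-6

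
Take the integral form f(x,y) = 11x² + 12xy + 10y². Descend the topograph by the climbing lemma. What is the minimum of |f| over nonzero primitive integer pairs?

translate: b→-10 (≡12 mod 22), so (11,12,10)→(11,-10,9)
flip: (11,-10,9)→(9,10,11)
translate: b→-8 (≡10 mod 18), so (9,10,11)→(9,-8,10)
reduced (well bottom): (9,-8,10) with a≤c, −a<b≤a
well minimum = a = 9

9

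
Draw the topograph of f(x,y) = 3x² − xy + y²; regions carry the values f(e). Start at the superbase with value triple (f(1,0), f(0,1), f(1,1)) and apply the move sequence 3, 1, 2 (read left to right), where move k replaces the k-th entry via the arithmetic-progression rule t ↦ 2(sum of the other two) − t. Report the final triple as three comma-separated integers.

start (3,1,3) = (f(1,0),f(0,1),f(1,1))
replace slot 3: 2·(3+1) − 3 = 5 → (3,1,5)
replace slot 1: 2·(1+5) − 3 = 9 → (9,1,5)
replace slot 2: 2·(9+5) − 1 = 27 → (9,27,5)

9,27,5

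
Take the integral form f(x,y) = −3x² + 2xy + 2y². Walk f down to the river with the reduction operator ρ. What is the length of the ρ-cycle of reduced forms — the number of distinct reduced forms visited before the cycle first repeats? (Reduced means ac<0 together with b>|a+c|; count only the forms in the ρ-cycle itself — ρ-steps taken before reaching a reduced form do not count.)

D = 28, ⌊√D⌋ = 5
river: ρ → (2,2,-3)
river: ρ → (-3,4,1)
river: ρ → (1,4,-3)
river: ρ → (-3,2,2)
ρ-cycle length = 4 (tail of 0 descent steps not counted)

4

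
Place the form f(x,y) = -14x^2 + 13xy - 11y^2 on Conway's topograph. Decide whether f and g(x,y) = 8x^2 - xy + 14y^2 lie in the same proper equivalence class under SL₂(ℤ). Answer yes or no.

D₁ = -447, D₂ = -447
f is negative-definite; reduce −f:
−f: flip: (14,-13,11)→(11,13,14)
−f: translate: b→-9 (≡13 mod 22), so (11,13,14)→(11,-9,12)
−f: reduced (well bottom): (11,-9,12) with a≤c, −a<b≤a
flip sign back: reduced form of f is (-11,9,-12)
g: reduced (well bottom): (8,-1,14) with a≤c, −a<b≤a
reduced forms (-11, 9, -12) vs (8, -1, 14) ⇒ inequivalent

no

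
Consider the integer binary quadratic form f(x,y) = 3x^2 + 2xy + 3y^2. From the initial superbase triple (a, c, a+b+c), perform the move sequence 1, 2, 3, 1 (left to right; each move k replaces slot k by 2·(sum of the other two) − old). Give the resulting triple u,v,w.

start (3,3,8) = (f(1,0),f(0,1),f(1,1))
replace slot 1: 2·(3+8) − 3 = 19 → (19,3,8)
replace slot 2: 2·(19+8) − 3 = 51 → (19,51,8)
replace slot 3: 2·(19+51) − 8 = 132 → (19,51,132)
replace slot 1: 2·(51+132) − 19 = 347 → (347,51,132)

347,51,132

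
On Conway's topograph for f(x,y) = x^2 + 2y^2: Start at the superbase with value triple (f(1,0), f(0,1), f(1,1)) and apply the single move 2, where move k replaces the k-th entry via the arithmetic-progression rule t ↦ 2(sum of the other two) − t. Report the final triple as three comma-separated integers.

start (1,2,3) = (f(1,0),f(0,1),f(1,1))
replace slot 2: 2·(1+3) − 2 = 6 → (1,6,3)

1,6,3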